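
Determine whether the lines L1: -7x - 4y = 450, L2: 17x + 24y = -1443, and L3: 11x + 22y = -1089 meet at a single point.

No

Lines aᵢx + bᵢy = cᵢ with pairwise distinct directions are concurrent exactly when det[aᵢ bᵢ cᵢ] = 0.
Here the determinant is -330.
Nonzero, so no common point exists.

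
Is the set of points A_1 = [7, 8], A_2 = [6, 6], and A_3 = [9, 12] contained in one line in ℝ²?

Yes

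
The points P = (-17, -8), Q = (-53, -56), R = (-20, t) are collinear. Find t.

-12

The three points are collinear iff det[PQ; PR] = 0.
This determinant is linear in t: (-36)t + (-432) = 0, so t = -12.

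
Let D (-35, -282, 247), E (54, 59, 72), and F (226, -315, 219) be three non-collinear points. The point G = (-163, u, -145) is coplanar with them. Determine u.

The plane through D, E, F has equation −15323x − 43183y − 91938z = -9994775.
Substituting G: (-43183)u + (15828659) = -9994775, so u = 598.

598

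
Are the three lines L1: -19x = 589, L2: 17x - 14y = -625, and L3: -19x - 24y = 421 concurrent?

Yes

The three lines meet at one point iff the augmented coefficient matrix [aᵢ bᵢ cᵢ] has rank < 3, i.e. its determinant vanishes.
Here the determinant is 0.
It vanishes, so the lines are concurrent at (-31, 7).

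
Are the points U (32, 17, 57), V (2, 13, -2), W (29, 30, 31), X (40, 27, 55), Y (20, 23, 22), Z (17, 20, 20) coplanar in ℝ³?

The plane through U, V, W has normal n = UV × UW = (871, -603, -402) and equation n·P = -5293.
Checking the remaining points: n·X = -3551, n·Y = -5293, n·Z = -5293.
Since n·X = -3551 ≠ -5293, X is off the plane and the points are not all coplanar.

No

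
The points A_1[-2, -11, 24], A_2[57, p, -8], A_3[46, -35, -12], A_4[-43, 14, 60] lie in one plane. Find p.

-30

Normal to plane A_1A_3A_4: n = (36, -252, 216); plane equation n·P = 7884.
Requiring n·A_2 = 7884: (-252)p + (324) = 7884.
So p = -30.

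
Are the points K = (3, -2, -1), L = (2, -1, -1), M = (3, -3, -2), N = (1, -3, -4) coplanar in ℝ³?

With K as base: KL = (-1, 1, 0), KM = (0, -1, -1), KN = (-2, -1, -3).
KM × KN = (2, 2, -2).
KL · (KM × KN) = 0.
The scalar triple product vanishes, so the four points are coplanar.

Yes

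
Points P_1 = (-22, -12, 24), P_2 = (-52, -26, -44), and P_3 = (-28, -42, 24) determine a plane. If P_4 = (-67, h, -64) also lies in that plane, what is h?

Coplanarity requires P_1P_2 · (P_1P_3 × P_1P_4) = 0.
P_1P_2 = (-30, -14, -68), P_1P_3 = (-6, -30, 0); the triple product is linear in h with coefficient 408 and constant term 24888.
Setting it to zero: h = -61.

-61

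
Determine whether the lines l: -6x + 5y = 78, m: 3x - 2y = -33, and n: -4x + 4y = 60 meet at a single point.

Yes

Intersecting l and m: solving the 2×2 system gives (x, y) = (-3, 12).
Substitute into n: (-4)(-3) + (4)(12) = 60.
This equals 60, so (-3, 12) lies on all three lines and they are concurrent.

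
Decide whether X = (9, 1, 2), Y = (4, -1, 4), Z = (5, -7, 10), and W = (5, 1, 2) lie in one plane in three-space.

Yes

With X as base: XY = (-5, -2, 2), XZ = (-4, -8, 8), XW = (-4, 0, 0).
XZ × XW = (0, -32, -32).
XY · (XZ × XW) = 0.
The scalar triple product vanishes, so the four points are coplanar.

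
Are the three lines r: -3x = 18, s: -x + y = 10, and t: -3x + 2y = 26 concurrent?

Yes

The three lines meet at one point iff the augmented coefficient matrix [aᵢ bᵢ cᵢ] has rank < 3, i.e. its determinant vanishes.
Here the determinant is 0.
It vanishes, so the lines are concurrent at (-6, 4).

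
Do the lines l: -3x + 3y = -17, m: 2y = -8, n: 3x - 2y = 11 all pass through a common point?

No

Intersecting l and m: solving the 2×2 system gives (x, y) = (5/3, -4).
Substitute into n: (3)(5/3) + (-2)(-4) = 13.
But n requires 11 ≠ 13, so the three lines have no common point.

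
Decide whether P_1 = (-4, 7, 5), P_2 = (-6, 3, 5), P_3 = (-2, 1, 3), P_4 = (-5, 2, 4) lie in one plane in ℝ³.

The four points are coplanar iff the 3×3 determinant with rows P_1P_2, P_1P_3, P_1P_4 is zero.
Rows: (-2, -4, 0), (2, -6, -2), (-1, -5, -1).
Expanding along the first row: (-2)(-4) − (-4)(-4) + (0)(-16) = -8.
Nonzero ⇒ not coplanar.

No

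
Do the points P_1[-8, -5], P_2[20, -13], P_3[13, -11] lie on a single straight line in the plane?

P_1P_2 = (28, -8), P_1P_3 = (21, -6).
Twice the signed area of △P_1P_2P_3 is (28)(-6) − (-8)(21) = 0.
The triangle is degenerate (zero area), so the points are collinear.

Yes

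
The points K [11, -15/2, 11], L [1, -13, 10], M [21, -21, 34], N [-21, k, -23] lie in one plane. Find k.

3/2

Normal to plane KLM: n = (-140, 220, 190); plane equation n·P = -1100.
Requiring n·N = -1100: (220)k + (-1430) = -1100.
So k = 3/2.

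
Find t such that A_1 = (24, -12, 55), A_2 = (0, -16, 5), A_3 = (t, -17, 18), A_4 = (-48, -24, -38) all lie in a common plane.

The points are coplanar iff A_1A_2 · (A_1A_3 × A_1A_4) = 0.
Expanding, this is linear in t: (228)t + (1368) = 0.
So t = -6.

-6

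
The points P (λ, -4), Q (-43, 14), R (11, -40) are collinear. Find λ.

-25

Collinearity: (P − Q) must be parallel to (R − Q) = (54, -54).
Cross-multiplying the components: (λ − (-43))·(-54) = (-18)·(54).
Solving gives λ = -25.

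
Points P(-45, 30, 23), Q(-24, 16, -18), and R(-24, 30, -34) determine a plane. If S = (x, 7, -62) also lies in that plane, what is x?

Coplanarity requires PQ · (PR × PS) = 0.
PQ = (21, -14, -41), PR = (21, 0, -57); the triple product is linear in x with coefficient 798 and constant term 3192.
Setting it to zero: x = -4.

-4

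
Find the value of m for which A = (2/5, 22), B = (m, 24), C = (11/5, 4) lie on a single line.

1/5

The three points are collinear iff det[AB; AC] = 0.
This determinant is linear in m: (-18)m + (18/5) = 0, so m = 1/5.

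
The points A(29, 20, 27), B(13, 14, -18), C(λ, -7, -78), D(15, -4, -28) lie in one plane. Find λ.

Coplanarity ⇔ det[AB; AC; AD] = 0.
Expanding, this is linear in λ: (750)λ + (3000) = 0.
So λ = -4.

-4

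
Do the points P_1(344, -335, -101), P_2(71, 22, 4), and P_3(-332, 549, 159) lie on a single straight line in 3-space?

P_1P_2 = (-273, 357, 105), P_1P_3 = (-676, 884, 260).
Each component of P_1P_3 is 52/21 times the corresponding component of P_1P_2, so P_1P_3 = 52/21·P_1P_2 and the points are collinear.

Yes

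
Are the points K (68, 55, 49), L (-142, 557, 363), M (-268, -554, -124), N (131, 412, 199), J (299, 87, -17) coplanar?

No

The plane through K, L, M has normal n = KL × KM = (104380, -141834, 296562) and equation n·P = 13828508.
Checking the remaining points: n·N = 14254010, n·J = 13828508.
Since n·N = 14254010 ≠ 13828508, N is off the plane and the points are not all coplanar.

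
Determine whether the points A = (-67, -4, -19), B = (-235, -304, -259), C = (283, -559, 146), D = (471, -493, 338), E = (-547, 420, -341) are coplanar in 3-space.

The plane through A, B, C has normal n = AB × AC = (-182700, -56280, 198240) and equation n·P = 8699460.
Checking the remaining points: n·D = 8699460, n·E = 8699460.
All equal 8699460, so all 5 points lie in one plane.

Yes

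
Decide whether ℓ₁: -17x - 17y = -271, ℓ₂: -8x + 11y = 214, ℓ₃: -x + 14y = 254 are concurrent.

No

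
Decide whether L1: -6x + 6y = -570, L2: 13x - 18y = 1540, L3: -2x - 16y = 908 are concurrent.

The three lines meet at one point iff the augmented coefficient matrix [aᵢ bᵢ cᵢ] has rank < 3, i.e. its determinant vanishes.
Here the determinant is 0.
It vanishes, so the lines are concurrent at (34, -61).

Yes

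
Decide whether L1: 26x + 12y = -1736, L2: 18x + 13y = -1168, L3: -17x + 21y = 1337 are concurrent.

No

The three lines meet at one point iff the augmented coefficient matrix [aᵢ bᵢ cᵢ] has rank < 3, i.e. its determinant vanishes.
Here the determinant is -750.
Nonzero, so no common point exists.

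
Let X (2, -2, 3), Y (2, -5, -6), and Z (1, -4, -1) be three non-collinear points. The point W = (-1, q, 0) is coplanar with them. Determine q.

-5

The plane through X, Y, Z has equation −6x + 9y − 3z = -39.
Substituting W: (9)q + (6) = -39, so q = -5.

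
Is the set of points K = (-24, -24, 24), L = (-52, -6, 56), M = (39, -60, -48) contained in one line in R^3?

No

KL = (-28, 18, 32), KM = (63, -36, -72).
Comparing components 2 and 3: (18)(-72) − (32)(-36) = -144 ≠ 0, so KL and KM are not parallel and the points are not collinear.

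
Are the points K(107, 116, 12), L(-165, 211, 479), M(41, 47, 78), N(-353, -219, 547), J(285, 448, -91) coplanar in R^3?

Yes

The plane through K, L, M has normal n = KL × KM = (38493, -12870, 25038) and equation n·P = 2926287.
Checking the remaining points: n·N = 2926287, n·J = 2926287.
All equal 2926287, so all 5 points lie in one plane.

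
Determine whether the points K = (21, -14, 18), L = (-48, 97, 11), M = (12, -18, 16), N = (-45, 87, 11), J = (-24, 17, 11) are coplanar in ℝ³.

The plane through K, L, M has normal n = KL × KM = (-250, -75, 1275) and equation n·P = 18750.
Checking the remaining points: n·N = 18750, n·J = 18750.
All equal 18750, so all 5 points lie in one plane.

Yes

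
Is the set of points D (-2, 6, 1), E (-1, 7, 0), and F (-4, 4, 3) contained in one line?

DE = (1, 1, -1), DF = (-2, -2, 2).
Each component of DF is -2 times the corresponding component of DE, so DF = -2·DE and the points are collinear.

Yes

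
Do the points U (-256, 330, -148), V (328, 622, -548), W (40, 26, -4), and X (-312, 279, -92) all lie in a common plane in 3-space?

With U as base: UV = (584, 292, -400), UW = (296, -304, 144), UX = (-56, -51, 56).
UW × UX = (-9680, -24640, -32120).
UV · (UW × UX) = 0.
The scalar triple product vanishes, so the four points are coplanar.

Yes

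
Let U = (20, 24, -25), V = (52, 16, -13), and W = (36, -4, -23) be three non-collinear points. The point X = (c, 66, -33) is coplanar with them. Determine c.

-16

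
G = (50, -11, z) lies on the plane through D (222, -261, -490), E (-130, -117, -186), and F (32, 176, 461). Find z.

A normal to the plane is n = DE × DF = (4096, 276992, -126464).
G lies in the plane iff n · DG = 0.
This gives (-126464)z + (6576128) = 0, so z = 52.

52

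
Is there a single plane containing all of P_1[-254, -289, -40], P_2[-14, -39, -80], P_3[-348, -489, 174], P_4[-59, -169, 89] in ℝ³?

Yes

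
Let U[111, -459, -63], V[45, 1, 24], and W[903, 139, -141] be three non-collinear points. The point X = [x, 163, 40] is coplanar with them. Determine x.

89

A normal to the plane is n = UV × UW = (-87906, 63756, -403788).
X lies in the plane iff n · UX = 0.
This gives (-87906)x + (7823634) = 0, so x = 89.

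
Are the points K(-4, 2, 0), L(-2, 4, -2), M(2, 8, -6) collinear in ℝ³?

Yes

KL = (2, 2, -2), KM = (6, 6, -6).
Each component of KM is 3 times the corresponding component of KL, so KM = 3·KL and the points are collinear.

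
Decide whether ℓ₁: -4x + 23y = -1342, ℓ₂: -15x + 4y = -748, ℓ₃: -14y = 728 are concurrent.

No

Lines aᵢx + bᵢy = cᵢ with pairwise distinct directions are concurrent exactly when det[aᵢ bᵢ cᵢ] = 0.
Here the determinant is -420.
Nonzero, so no common point exists.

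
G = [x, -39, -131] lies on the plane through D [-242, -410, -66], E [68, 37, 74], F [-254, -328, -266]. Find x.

-40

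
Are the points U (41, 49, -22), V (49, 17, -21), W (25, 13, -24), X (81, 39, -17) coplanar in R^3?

Yes

With U as base: UV = (8, -32, 1), UW = (-16, -36, -2), UX = (40, -10, 5).
UW × UX = (-200, 0, 1600).
UV · (UW × UX) = 0.
The scalar triple product vanishes, so the four points are coplanar.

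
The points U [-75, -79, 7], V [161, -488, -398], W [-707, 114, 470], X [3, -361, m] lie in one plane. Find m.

Normal to plane UVW: n = (-111202, 146692, -212940); plane equation n·P = -4739098.
Requiring n·X = -4739098: (-212940)m + (-53289418) = -4739098.
So m = -228.

-228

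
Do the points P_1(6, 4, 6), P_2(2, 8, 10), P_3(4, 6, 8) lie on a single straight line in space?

Yes

P_1P_2 = (-4, 4, 4), P_1P_3 = (-2, 2, 2).
P_1P_2 × P_1P_3 = (0, 0, 0).
The cross product vanishes, so the three points are collinear.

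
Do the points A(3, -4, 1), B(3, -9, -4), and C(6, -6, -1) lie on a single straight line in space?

No

AB = (0, -5, -5), AC = (3, -2, -2).
Comparing components 3 and 1: (-5)(3) − (0)(-2) = -15 ≠ 0, so AB and AC are not parallel and the points are not collinear.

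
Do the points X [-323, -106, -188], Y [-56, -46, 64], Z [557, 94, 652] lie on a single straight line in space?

XY = (267, 60, 252), XZ = (880, 200, 840).
Comparing components 3 and 1: (252)(880) − (267)(840) = -2520 ≠ 0, so XY and XZ are not parallel and the points are not collinear.

No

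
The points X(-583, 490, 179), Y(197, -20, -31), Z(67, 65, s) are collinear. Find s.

4

Collinearity requires XY × XZ = 0; each component is linear in s.
The x-component gives (-510)s + (2040) = 0, so s = 4.
The remaining components then also vanish.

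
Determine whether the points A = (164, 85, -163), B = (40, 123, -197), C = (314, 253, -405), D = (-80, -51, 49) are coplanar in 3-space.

Yes

With A as base: AB = (-124, 38, -34), AC = (150, 168, -242), AD = (-244, -136, 212).
AC × AD = (2704, 27248, 20592).
AB · (AC × AD) = 0.
The scalar triple product vanishes, so the four points are coplanar.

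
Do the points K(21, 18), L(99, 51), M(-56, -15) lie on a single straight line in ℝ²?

No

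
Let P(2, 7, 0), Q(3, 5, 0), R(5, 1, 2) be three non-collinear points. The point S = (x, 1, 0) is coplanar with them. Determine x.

Coplanarity requires PQ · (PR × PS) = 0.
PQ = (1, -2, 0), PR = (3, -6, 2); the triple product is linear in x with coefficient -4 and constant term 20.
Setting it to zero: x = 5.

5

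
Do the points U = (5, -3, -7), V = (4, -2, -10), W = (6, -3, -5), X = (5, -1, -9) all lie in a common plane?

Yes

The four points are coplanar iff the 3×3 determinant with rows UV, UW, UX is zero.
Rows: (-1, 1, -3), (1, 0, 2), (0, 2, -2).
Expanding along the first row: (-1)(-4) − (1)(-2) + (-3)(2) = 0.
Zero determinant ⇒ coplanar.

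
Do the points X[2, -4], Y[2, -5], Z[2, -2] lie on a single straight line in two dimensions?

Yes

XY = (0, -1), XZ = (0, 2).
Twice the signed area of △XYZ is (0)(2) − (-1)(0) = 0.
The triangle is degenerate (zero area), so the points are collinear.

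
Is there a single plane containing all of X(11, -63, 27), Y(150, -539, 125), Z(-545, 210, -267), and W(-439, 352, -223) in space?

No

With X as base: XY = (139, -476, 98), XZ = (-556, 273, -294), XW = (-450, 415, -250).
XZ × XW = (53760, -6700, -107890).
XY · (XZ × XW) = 88620.
Since 88620 ≠ 0, the four points are not coplanar.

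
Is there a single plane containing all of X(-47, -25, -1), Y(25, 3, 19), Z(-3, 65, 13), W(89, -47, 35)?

No

With X as base: XY = (72, 28, 20), XZ = (44, 90, 14), XW = (136, -22, 36).
XZ × XW = (3548, 320, -13208).
XY · (XZ × XW) = 256.
Since 256 ≠ 0, the four points are not coplanar.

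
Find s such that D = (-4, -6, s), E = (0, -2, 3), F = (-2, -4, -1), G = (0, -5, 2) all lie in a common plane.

The points are coplanar iff DE · (DF × DG) = 0.
Expanding, this is linear in s: (-6)s + (-30) = 0.
So s = -5.

-5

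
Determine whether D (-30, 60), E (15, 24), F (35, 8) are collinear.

Yes

DE = (45, -36), DF = (65, -52).
det[DE; DF] = (45)(-52) − (-36)(65) = 0.
The determinant is zero, so the points are collinear.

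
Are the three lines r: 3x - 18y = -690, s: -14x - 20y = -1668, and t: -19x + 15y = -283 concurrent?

Intersecting r and s: solving the 2×2 system gives (x, y) = (52, 47).
Substitute into t: (-19)(52) + (15)(47) = -283.
This equals -283, so (52, 47) lies on all three lines and they are concurrent.

Yes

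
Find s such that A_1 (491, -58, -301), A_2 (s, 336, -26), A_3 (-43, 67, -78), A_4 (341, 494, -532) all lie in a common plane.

Coplanarity ⇔ det[A_1A_2; A_1A_3; A_1A_4] = 0.
Expanding, this is linear in s: (-151971)s + (-63067965) = 0.
So s = -415.

-415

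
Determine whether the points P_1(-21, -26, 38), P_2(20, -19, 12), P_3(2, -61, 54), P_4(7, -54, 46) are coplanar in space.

A normal to the plane through P_1, P_2, P_3 is n = P_1P_2 × P_1P_3 = (-798, -1254, -1596).
The plane has equation n·P = -11286. For P_4: n·P_4 = -11286.
Equal, so P_4 lies in the plane and all four are coplanar.

Yes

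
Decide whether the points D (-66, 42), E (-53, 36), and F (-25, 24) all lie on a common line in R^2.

No

DE = (13, -6), DF = (41, -18).
Twice the signed area of △DEF is (13)(-18) − (-6)(41) = 12.
The area is nonzero, so the three points are not collinear.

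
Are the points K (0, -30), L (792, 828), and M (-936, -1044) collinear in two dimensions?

Yes

KL = (792, 858), KM = (-936, -1014).
Checking proportionality: KM = -13/11·KL, so the vectors are parallel and the points are collinear.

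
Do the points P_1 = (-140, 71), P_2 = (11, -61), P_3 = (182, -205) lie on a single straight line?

No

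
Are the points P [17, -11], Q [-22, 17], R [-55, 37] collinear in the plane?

PQ = (-39, 28), PR = (-72, 48).
Twice the signed area of △PQR is (-39)(48) − (28)(-72) = 144.
The area is nonzero, so the three points are not collinear.

No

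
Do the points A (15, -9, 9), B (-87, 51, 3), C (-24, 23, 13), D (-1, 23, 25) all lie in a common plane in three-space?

No

The four points are coplanar iff the 3×3 determinant with rows AB, AC, AD is zero.
Rows: (-102, 60, -6), (-39, 32, 4), (-16, 32, 16).
Expanding along the first row: (-102)(384) − (60)(-560) + (-6)(-736) = -1152.
Nonzero ⇒ not coplanar.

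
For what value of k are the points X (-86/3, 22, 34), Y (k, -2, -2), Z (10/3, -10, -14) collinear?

-14/3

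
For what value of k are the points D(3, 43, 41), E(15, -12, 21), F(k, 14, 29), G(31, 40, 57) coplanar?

7

Normal to plane DEG: n = (-940, -752, 1504); plane equation n·P = 26508.
Requiring n·F = 26508: (-940)k + (33088) = 26508.
So k = 7.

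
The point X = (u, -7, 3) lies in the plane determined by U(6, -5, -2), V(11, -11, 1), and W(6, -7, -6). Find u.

9

A normal to the plane is n = UV × UW = (30, 20, -10).
X lies in the plane iff n · UX = 0.
This gives (30)u + (-270) = 0, so u = 9.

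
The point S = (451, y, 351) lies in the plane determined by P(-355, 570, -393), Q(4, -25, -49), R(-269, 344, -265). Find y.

-714

A normal to the plane is n = PQ × PR = (1584, -16368, -29964).
S lies in the plane iff n · PS = 0.
This gives (-16368)y + (-11686752) = 0, so y = -714.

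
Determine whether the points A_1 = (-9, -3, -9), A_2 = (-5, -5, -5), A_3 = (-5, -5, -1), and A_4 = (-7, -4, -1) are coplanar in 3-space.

Yes

A normal to the plane through A_1, A_2, A_3 is n = A_1A_2 × A_1A_3 = (-8, -16, 0).
The plane has equation n·P = 120. For A_4: n·A_4 = 120.
Equal, so A_4 lies in the plane and all four are coplanar.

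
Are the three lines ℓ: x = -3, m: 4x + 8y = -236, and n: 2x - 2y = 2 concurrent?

The three lines meet at one point iff the augmented coefficient matrix [aᵢ bᵢ cᵢ] has rank < 3, i.e. its determinant vanishes.
Here the determinant is -384.
Nonzero, so no common point exists.

No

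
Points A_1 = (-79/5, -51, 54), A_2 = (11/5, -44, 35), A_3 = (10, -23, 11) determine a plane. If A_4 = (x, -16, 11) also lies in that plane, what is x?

7/5

A normal to the plane is n = A_1A_2 × A_1A_3 = (231, 1419/5, 1617/5).
A_4 lies in the plane iff n · A_1A_4 = 0.
This gives (231)x + (-1617/5) = 0, so x = 7/5.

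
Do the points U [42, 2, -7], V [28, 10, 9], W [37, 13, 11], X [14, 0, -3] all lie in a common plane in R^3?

No

With U as base: UV = (-14, 8, 16), UW = (-5, 11, 18), UX = (-28, -2, 4).
UW × UX = (80, -484, 318).
UV · (UW × UX) = 96.
Since 96 ≠ 0, the four points are not coplanar.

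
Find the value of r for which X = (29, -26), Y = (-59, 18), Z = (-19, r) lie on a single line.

-2

The three points are collinear iff det[XY; XZ] = 0.
This determinant is linear in r: (-88)r + (-176) = 0, so r = -2.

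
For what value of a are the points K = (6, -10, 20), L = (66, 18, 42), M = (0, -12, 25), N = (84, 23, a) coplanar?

18

Normal to plane KLM: n = (184, -432, 48); plane equation n·P = 6384.
Requiring n·N = 6384: (48)a + (5520) = 6384.
So a = 18.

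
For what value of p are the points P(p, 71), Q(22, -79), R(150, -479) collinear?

Collinearity: (P − Q) must be parallel to (R − Q) = (128, -400).
Cross-multiplying the components: (p − 22)·(-400) = (150)·(128).
Solving gives p = -26.

-26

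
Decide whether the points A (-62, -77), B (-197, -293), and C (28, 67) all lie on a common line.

Yes

AB = (-135, -216), AC = (90, 144).
det[AB; AC] = (-135)(144) − (-216)(90) = 0.
The determinant is zero, so the points are collinear.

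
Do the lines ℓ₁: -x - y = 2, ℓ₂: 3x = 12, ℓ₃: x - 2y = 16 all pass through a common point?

Intersecting ℓ₁ and ℓ₂: solving the 2×2 system gives (x, y) = (4, -6).
Substitute into ℓ₃: (1)(4) + (-2)(-6) = 16.
This equals 16, so (4, -6) lies on all three lines and they are concurrent.

Yes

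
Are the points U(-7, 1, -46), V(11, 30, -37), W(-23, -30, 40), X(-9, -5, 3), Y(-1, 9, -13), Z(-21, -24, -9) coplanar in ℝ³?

Yes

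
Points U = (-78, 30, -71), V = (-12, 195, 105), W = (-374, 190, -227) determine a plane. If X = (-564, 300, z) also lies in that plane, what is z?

-322

The plane through U, V, W has equation −53900x − 41800y + 59400z = -1267200.
Substituting X: (59400)z + (17859600) = -1267200, so z = -322.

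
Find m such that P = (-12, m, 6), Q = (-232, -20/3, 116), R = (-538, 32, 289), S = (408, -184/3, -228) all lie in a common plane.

-40/3

The points are coplanar iff PQ · (PR × PS) = 0.
Expanding, this is linear in m: (-5456)m + (-218240/3) = 0.
So m = -40/3.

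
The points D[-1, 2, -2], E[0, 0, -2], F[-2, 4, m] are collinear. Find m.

-2

Collinearity requires DE × DF = 0; each component is linear in m.
The x-component gives (-2)m + (-4) = 0, so m = -2.
The remaining components then also vanish.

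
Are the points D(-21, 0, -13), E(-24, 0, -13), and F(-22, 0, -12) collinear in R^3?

No

DE = (-3, 0, 0), DF = (-1, 0, 1).
Comparing components 3 and 1: (0)(-1) − (-3)(1) = 3 ≠ 0, so DE and DF are not parallel and the points are not collinear.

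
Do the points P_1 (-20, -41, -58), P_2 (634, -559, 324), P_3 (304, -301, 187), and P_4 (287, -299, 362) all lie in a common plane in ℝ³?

No

The four points are coplanar iff the 3×3 determinant with rows P_1P_2, P_1P_3, P_1P_4 is zero.
Rows: (654, -518, 382), (324, -260, 245), (307, -258, 420).
Expanding along the first row: (654)(-45990) − (-518)(60865) + (382)(-3772) = 9706.
Nonzero ⇒ not coplanar.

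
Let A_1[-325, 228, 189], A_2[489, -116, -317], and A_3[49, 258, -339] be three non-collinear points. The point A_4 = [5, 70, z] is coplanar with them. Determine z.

A normal to the plane is n = A_1A_2 × A_1A_3 = (196812, 240548, 153076).
A_4 lies in the plane iff n · A_1A_4 = 0.
This gives (153076)z + (-1989988) = 0, so z = 13.

13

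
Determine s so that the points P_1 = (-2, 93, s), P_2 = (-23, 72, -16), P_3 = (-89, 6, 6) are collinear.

Direction P_2P_3 = (-66, -66, 22). From the x-coordinate of P_1, the parameter along the line is τ = (-2 − (-23))/(-66) = -7/22.
Then s = (-16) + (-7/22)·(22) = -23.

-23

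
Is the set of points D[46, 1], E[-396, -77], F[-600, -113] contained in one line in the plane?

DE = (-442, -78), DF = (-646, -114).
Twice the signed area of △DEF is (-442)(-114) − (-78)(-646) = 0.
The triangle is degenerate (zero area), so the points are collinear.

Yes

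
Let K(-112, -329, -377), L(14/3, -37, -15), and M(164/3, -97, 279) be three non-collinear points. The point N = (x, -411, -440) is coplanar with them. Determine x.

Coplanarity requires KL · (KM × KN) = 0.
KL = (350/3, 292, 362), KM = (500/3, 232, 656); the triple product is linear in x with coefficient 107568 and constant term 14736816.
Setting it to zero: x = -137.

-137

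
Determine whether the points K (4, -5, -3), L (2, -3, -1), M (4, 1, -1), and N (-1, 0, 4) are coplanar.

No

With K as base: KL = (-2, 2, 2), KM = (0, 6, 2), KN = (-5, 5, 7).
KM × KN = (32, -10, 30).
KL · (KM × KN) = -24.
Since -24 ≠ 0, the four points are not coplanar.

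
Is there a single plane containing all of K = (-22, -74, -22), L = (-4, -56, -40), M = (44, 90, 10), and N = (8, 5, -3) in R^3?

Yes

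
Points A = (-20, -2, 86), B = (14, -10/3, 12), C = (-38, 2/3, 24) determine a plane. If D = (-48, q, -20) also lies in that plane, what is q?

7/3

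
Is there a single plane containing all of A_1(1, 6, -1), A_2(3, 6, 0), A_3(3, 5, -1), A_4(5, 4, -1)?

Yes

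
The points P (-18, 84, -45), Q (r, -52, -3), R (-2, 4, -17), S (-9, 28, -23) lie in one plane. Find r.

43/3

The points are coplanar iff PQ · (PR × PS) = 0.
Expanding, this is linear in r: (-192)r + (2752) = 0.
So r = 43/3.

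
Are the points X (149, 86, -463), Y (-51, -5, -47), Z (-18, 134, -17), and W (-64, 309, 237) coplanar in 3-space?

A normal to the plane through X, Y, Z is n = XY × XZ = (-60554, 19728, -24797).
The plane has equation n·P = 4155073. For W: n·W = 4094519.
4094519 ≠ 4155073, so W is off the plane.

No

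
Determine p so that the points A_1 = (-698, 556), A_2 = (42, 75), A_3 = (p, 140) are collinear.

Collinearity: (A_3 − A_1) must be parallel to (A_2 − A_1) = (740, -481).
Cross-multiplying the components: (p − (-698))·(-481) = (-416)·(740).
Solving gives p = -58.

-58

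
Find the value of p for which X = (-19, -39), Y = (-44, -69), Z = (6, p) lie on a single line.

-9

Collinearity: (Z − X) must be parallel to (Y − X) = (-25, -30).
Cross-multiplying the components: (p − (-39))·(-25) = (25)·(-30).
Solving gives p = -9.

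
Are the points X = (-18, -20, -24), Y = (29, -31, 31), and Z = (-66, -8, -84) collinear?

No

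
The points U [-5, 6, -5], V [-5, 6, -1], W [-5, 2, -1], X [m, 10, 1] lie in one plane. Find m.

Normal to plane UVW: n = (16, 0, 0); plane equation n·P = -80.
Requiring n·X = -80: (16)m + (0) = -80.
So m = -5.

-5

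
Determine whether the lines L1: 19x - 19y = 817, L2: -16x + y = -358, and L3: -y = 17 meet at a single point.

Intersecting L1 and L2: solving the 2×2 system gives (x, y) = (21, -22).
Substitute into L3: (0)(21) + (-1)(-22) = 22.
But L3 requires 17 ≠ 22, so the three lines have no common point.

No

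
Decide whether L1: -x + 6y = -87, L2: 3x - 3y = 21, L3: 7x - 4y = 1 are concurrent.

Yes

Lines aᵢx + bᵢy = cᵢ with pairwise distinct directions are concurrent exactly when det[aᵢ bᵢ cᵢ] = 0.
Here the determinant is 0.
It vanishes, so the lines are concurrent at (-9, -16).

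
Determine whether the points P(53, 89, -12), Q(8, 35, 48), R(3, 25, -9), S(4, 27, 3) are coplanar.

No

The four points are coplanar iff the 3×3 determinant with rows PQ, PR, PS is zero.
Rows: (-45, -54, 60), (-50, -64, 3), (-49, -62, 15).
Expanding along the first row: (-45)(-774) − (-54)(-603) + (60)(-36) = 108.
Nonzero ⇒ not coplanar.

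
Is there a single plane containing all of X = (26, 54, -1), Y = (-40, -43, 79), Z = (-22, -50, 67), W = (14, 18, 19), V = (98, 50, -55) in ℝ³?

The plane through X, Y, Z has normal n = XY × XZ = (1724, 648, 2208) and equation n·P = 77608.
Checking the remaining points: n·W = 77752, n·V = 79912.
Since n·W = 77752 ≠ 77608, W is off the plane and the points are not all coplanar.

No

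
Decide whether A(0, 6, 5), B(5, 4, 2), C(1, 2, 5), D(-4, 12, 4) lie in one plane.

No

The four points are coplanar iff the 3×3 determinant with rows AB, AC, AD is zero.
Rows: (5, -2, -3), (1, -4, 0), (-4, 6, -1).
Expanding along the first row: (5)(4) − (-2)(-1) + (-3)(-10) = 48.
Nonzero ⇒ not coplanar.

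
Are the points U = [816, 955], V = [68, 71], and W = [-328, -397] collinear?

Yes

UV = (-748, -884), UW = (-1144, -1352).
det[UV; UW] = (-748)(-1352) − (-884)(-1144) = 0.
The determinant is zero, so the points are collinear.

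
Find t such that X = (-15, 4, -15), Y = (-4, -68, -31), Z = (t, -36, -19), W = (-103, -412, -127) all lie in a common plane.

Normal to plane XYW: n = (1408, 2640, -10912); plane equation n·P = 153120.
Requiring n·Z = 153120: (1408)t + (112288) = 153120.
So t = 29.

29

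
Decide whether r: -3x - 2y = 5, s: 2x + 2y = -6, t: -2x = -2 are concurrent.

Lines aᵢx + bᵢy = cᵢ with pairwise distinct directions are concurrent exactly when det[aᵢ bᵢ cᵢ] = 0.
Here the determinant is 0.
It vanishes, so the lines are concurrent at (1, -4).

Yes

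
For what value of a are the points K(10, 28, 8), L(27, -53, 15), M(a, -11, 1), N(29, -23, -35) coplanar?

Normal to plane KLN: n = (3840, 864, 672); plane equation n·P = 67968.
Requiring n·M = 67968: (3840)a + (-8832) = 67968.
So a = 20.

20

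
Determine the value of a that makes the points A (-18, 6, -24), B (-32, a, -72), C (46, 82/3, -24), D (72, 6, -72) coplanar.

Normal to plane ACD: n = (-1024, 3072, -1920); plane equation n·P = 82944.
Requiring n·B = 82944: (3072)a + (171008) = 82944.
So a = -86/3.

-86/3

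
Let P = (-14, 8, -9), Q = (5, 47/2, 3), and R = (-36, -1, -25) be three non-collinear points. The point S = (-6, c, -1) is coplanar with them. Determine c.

2

The plane through P, Q, R has equation −140x + 40y + 170z = 750.
Substituting S: (40)c + (670) = 750, so c = 2.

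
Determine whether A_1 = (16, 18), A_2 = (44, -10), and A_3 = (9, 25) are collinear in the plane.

Yes

A_1A_2 = (28, -28), A_1A_3 = (-7, 7).
Twice the signed area of △A_1A_2A_3 is (28)(7) − (-28)(-7) = 0.
The triangle is degenerate (zero area), so the points are collinear.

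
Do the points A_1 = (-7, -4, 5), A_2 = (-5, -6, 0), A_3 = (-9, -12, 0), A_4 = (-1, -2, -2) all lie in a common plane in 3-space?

Yes

The four points are coplanar iff the 3×3 determinant with rows A_1A_2, A_1A_3, A_1A_4 is zero.
Rows: (2, -2, -5), (-2, -8, -5), (6, 2, -7).
Expanding along the first row: (2)(66) − (-2)(44) + (-5)(44) = 0.
Zero determinant ⇒ coplanar.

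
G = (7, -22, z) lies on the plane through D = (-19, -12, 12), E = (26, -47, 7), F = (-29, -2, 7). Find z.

-19

A normal to the plane is n = DE × DF = (225, 275, 100).
G lies in the plane iff n · DG = 0.
This gives (100)z + (1900) = 0, so z = -19.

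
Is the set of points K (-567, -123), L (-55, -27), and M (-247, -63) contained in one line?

Yes

KL = (512, 96), KM = (320, 60).
Twice the signed area of △KLM is (512)(60) − (96)(320) = 0.
The triangle is degenerate (zero area), so the points are collinear.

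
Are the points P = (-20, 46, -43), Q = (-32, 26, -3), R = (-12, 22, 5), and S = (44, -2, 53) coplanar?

With P as base: PQ = (-12, -20, 40), PR = (8, -24, 48), PS = (64, -48, 96).
PR × PS = (0, 2304, 1152).
PQ · (PR × PS) = 0.
The scalar triple product vanishes, so the four points are coplanar.

Yes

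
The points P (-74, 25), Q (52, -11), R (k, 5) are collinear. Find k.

The three points are collinear iff det[PQ; PR] = 0.
This determinant is linear in k: (36)k + (144) = 0, so k = -4.

-4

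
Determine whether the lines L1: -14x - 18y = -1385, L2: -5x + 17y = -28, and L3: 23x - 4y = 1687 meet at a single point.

No

Lines aᵢx + bᵢy = cᵢ with pairwise distinct directions are concurrent exactly when det[aᵢ bᵢ cᵢ] = 0.
Here the determinant is -26341.
Nonzero, so no common point exists.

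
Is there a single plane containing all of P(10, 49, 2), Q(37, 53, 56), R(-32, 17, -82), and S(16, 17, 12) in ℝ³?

No

With P as base: PQ = (27, 4, 54), PR = (-42, -32, -84), PS = (6, -32, 10).
PR × PS = (-3008, -84, 1536).
PQ · (PR × PS) = 1392.
Since 1392 ≠ 0, the four points are not coplanar.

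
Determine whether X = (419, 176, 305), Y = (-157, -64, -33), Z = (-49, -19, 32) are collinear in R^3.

XY = (-576, -240, -338), XZ = (-468, -195, -273).
XY × XZ = (-390, 936, 0).
The cross product is nonzero, so the points do not lie on one line.

No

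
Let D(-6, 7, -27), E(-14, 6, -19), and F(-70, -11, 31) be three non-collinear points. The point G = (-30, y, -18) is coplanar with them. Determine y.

A normal to the plane is n = DE × DF = (86, -48, 80).
G lies in the plane iff n · DG = 0.
This gives (-48)y + (-1008) = 0, so y = -21.

-21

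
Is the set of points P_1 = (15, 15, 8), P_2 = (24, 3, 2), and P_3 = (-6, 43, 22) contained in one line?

P_1P_2 = (9, -12, -6), P_1P_3 = (-21, 28, 14).
P_1P_2 × P_1P_3 = (0, 0, 0).
The cross product vanishes, so the three points are collinear.

Yes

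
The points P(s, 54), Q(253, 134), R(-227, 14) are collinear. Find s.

-67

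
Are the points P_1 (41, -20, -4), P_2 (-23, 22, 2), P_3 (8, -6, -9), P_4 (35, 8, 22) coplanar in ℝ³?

Yes

The four points are coplanar iff the 3×3 determinant with rows P_1P_2, P_1P_3, P_1P_4 is zero.
Rows: (-64, 42, 6), (-33, 14, -5), (-6, 28, 26).
Expanding along the first row: (-64)(504) − (42)(-888) + (6)(-840) = 0.
Zero determinant ⇒ coplanar.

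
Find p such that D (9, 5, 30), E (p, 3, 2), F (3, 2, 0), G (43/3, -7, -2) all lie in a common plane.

Normal to plane DFG: n = (-264, -352, 88); plane equation n·P = -1496.
Requiring n·E = -1496: (-264)p + (-880) = -1496.
So p = 7/3.

7/3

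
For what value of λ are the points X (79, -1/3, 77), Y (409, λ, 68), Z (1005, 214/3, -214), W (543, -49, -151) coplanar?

Coplanarity ⇔ det[XY; XZ; XW] = 0.
Expanding, this is linear in λ: (76104)λ + (-9335424) = 0.
So λ = 368/3.

368/3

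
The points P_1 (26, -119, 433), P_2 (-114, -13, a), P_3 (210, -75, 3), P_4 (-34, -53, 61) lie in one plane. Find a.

-129

The points are coplanar iff P_1P_2 · (P_1P_3 × P_1P_4) = 0.
Expanding, this is linear in a: (14784)a + (1907136) = 0.
So a = -129.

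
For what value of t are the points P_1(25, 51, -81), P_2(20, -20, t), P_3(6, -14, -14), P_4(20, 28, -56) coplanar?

The points are coplanar iff P_1P_2 · (P_1P_3 × P_1P_4) = 0.
Expanding, this is linear in t: (112)t + (-448) = 0.
So t = 4.

4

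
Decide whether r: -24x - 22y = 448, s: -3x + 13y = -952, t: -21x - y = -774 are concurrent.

Intersecting r and s: solving the 2×2 system gives (x, y) = (40, -64).
Substitute into t: (-21)(40) + (-1)(-64) = -776.
But t requires -774 ≠ -776, so the three lines have no common point.

No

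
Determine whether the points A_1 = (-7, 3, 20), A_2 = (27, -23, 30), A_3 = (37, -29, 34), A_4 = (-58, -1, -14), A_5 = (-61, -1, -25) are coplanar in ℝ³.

The plane through A_1, A_2, A_3 has normal n = A_1A_2 × A_1A_3 = (-44, -36, 56) and equation n·P = 1320.
Checking the remaining points: n·A_4 = 1804, n·A_5 = 1320.
Since n·A_4 = 1804 ≠ 1320, A_4 is off the plane and the points are not all coplanar.

No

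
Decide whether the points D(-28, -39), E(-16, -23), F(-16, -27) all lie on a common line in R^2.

No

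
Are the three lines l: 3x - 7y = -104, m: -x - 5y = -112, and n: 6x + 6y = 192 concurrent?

Yes

Intersecting l and m: solving the 2×2 system gives (x, y) = (12, 20).
Substitute into n: (6)(12) + (6)(20) = 192.
This equals 192, so (12, 20) lies on all three lines and they are concurrent.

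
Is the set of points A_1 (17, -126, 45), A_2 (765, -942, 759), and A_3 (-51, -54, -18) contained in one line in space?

No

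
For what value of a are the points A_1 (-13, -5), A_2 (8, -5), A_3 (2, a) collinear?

Collinearity: (A_3 − A_1) must be parallel to (A_2 − A_1) = (21, 0).
Cross-multiplying the components: (a − (-5))·(21) = (15)·(0).
Solving gives a = -5.

-5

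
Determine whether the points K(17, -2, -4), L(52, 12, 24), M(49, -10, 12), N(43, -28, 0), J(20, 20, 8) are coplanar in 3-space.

The plane through K, L, M has normal n = KL × KM = (448, 336, -728) and equation n·P = 9856.
Checking the remaining points: n·N = 9856, n·J = 9856.
All equal 9856, so all 5 points lie in one plane.

Yes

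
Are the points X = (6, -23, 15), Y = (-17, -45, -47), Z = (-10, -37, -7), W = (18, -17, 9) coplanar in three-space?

No

A normal to the plane through X, Y, Z is n = XY × XZ = (-384, 486, -30).
The plane has equation n·P = -13932. For W: n·W = -15444.
-15444 ≠ -13932, so W is off the plane.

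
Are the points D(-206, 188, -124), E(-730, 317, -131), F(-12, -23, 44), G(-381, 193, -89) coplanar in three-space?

The four points are coplanar iff the 3×3 determinant with rows DE, DF, DG is zero.
Rows: (-524, 129, -7), (194, -211, 168), (-175, 5, 35).
Expanding along the first row: (-524)(-8225) − (129)(36190) + (-7)(-35955) = -106925.
Nonzero ⇒ not coplanar.

No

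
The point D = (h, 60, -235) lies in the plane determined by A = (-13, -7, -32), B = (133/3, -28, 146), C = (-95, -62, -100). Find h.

A normal to the plane is n = AB × AC = (11218, -32092/3, -14626/3).
D lies in the plane iff n · AD = 0.
This gives (11218)h + (1256416/3) = 0, so h = -112/3.

-112/3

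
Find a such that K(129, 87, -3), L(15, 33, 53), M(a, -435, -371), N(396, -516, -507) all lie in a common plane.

Normal to plane KLN: n = (60984, -42504, 83160); plane equation n·P = 3919608.
Requiring n·M = 3919608: (60984)a + (-12363120) = 3919608.
So a = 267.

267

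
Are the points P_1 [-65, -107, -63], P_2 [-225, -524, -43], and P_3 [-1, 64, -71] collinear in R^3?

P_1P_2 = (-160, -417, 20), P_1P_3 = (64, 171, -8).
Comparing components 2 and 3: (-417)(-8) − (20)(171) = -84 ≠ 0, so P_1P_2 and P_1P_3 are not parallel and the points are not collinear.

No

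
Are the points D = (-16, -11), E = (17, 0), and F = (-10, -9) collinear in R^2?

Yes

DE = (33, 11), DF = (6, 2).
Checking proportionality: DF = 2/11·DE, so the vectors are parallel and the points are collinear.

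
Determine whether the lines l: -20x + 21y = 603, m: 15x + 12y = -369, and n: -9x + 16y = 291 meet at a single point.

Yes

Intersecting l and m: solving the 2×2 system gives (x, y) = (-27, 3).
Substitute into n: (-9)(-27) + (16)(3) = 291.
This equals 291, so (-27, 3) lies on all three lines and they are concurrent.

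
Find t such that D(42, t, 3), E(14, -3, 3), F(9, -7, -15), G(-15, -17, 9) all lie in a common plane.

Coplanarity ⇔ det[DE; DF; DG] = 0.
Expanding, this is linear in t: (-552)t + (6072) = 0.
So t = 11.

11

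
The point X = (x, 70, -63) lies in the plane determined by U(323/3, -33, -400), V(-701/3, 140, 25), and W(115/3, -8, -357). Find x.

A normal to the plane is n = UV × UW = (-3186, -44368/3, 10384/3).
X lies in the plane iff n · UX = 0.
This gives (-3186)x + (-13806) = 0, so x = -13/3.

-13/3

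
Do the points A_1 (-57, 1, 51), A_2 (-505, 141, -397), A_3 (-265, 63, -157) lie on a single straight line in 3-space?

No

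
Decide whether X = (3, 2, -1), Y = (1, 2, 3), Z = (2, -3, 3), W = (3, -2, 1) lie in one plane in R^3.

No

With X as base: XY = (-2, 0, 4), XZ = (-1, -5, 4), XW = (0, -4, 2).
XZ × XW = (6, 2, 4).
XY · (XZ × XW) = 4.
Since 4 ≠ 0, the four points are not coplanar.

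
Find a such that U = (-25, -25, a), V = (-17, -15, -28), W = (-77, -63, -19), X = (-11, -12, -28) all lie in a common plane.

-25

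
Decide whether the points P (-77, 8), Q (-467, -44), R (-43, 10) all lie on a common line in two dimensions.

No

PQ = (-390, -52), PR = (34, 2).
If collinear, PR would be a scalar multiple of PQ. But (-390)·(2) ≠ (-52)·(34) (difference 988), so they are not parallel; the points are not collinear.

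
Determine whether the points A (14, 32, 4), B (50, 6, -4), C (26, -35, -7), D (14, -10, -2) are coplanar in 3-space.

Yes

With A as base: AB = (36, -26, -8), AC = (12, -67, -11), AD = (0, -42, -6).
AC × AD = (-60, 72, -504).
AB · (AC × AD) = 0.
The scalar triple product vanishes, so the four points are coplanar.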